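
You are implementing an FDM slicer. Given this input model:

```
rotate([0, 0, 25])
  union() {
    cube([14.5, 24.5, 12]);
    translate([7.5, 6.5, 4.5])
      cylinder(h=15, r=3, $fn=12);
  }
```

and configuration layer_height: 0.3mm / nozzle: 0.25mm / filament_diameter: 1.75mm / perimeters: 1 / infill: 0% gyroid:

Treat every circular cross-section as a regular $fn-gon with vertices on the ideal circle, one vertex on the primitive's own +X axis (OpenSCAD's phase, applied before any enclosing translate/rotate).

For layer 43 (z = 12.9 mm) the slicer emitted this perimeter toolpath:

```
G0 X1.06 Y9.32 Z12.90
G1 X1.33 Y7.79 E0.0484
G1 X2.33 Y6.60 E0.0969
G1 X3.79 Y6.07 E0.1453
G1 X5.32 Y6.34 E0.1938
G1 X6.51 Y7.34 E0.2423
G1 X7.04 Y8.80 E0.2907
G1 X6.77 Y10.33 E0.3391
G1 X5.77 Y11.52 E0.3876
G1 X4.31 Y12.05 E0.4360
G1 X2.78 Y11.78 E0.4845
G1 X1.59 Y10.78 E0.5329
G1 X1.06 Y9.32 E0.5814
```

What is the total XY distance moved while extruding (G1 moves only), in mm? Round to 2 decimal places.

18.64 mm

Sum the Euclidean lengths of each G1 segment: total = 18.64 mm.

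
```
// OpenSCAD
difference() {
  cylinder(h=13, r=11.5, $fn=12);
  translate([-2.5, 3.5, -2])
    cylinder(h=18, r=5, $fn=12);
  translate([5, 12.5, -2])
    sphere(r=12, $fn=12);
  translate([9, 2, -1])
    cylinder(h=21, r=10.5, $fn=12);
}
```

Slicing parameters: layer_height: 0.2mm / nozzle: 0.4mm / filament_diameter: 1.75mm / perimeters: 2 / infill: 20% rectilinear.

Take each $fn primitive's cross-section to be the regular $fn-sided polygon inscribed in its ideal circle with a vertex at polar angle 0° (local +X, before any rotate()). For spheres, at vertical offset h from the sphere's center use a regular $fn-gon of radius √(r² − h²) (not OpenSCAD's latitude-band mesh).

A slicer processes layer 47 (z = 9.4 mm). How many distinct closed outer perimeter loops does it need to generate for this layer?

1

At z = 9.4 mm: the r=11.5 cylinder contributes a regular 12-gon of circumradius 11.5; the r=5 cylinder at (-2.5, 3.5) gives a regular 12-gon of circumradius 5 (constant along its height); the r=12 sphere at (5, 12.5) slices to a regular 12-gon of circumradius 3.747 (√(r²−h²) with h=11.4 from center); the r=10.5 cylinder at (9, 2) gives a regular 12-gon of circumradius 10.5 (constant along its height); After the difference (first − rest): starting from the r=11.5 cylinder, the r=5 cylinder at (-2.5, 3.5) lies wholly inside it (removes its full 75.00 mm² and its 31.06 mm outline becomes a hole wall); the r=12 sphere at (5, 12.5) partially overlaps it — only the 5.20 mm² overlap (of its 42.12 mm²) is removed, clipping the outline; the r=10.5 cylinder at (9, 2) partially overlaps it — only the 144.55 mm² overlap (of its 330.75 mm²) is removed, clipping the outline — 1 connected region. The result has 1 disconnected region.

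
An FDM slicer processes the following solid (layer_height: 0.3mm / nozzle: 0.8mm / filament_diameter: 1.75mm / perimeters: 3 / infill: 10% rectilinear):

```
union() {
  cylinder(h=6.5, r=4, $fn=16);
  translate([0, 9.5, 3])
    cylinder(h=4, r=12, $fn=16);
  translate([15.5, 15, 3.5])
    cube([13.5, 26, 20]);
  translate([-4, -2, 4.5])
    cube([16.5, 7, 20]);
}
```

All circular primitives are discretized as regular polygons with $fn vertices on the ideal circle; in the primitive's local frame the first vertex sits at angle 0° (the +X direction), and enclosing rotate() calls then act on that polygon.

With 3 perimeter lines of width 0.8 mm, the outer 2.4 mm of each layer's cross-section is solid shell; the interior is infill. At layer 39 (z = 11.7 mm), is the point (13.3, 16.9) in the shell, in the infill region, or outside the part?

At z = 11.7 mm: the cylinder does not reach this height (z outside [0, 6.5]); the cylinder at (0, 9.5) is not intersected at this z (z outside [3, 7]); the cube at (15.5, 15) (footprint 13.5×26) is included at this height; the cube at (-4, -2) is present — its section is the full 16.5×7 rectangle; Taking the union: the 2 present regions are separate (no shared area or edge), so areas and boundary lengths simply add and each stays a separate island — 2 connected regions. Overall, the cross-section has 2 separate islands. The nearest boundary edge runs (15.50, 15.00)→(15.50, 41.00); distance from the point to it = 2.20 mm. The point is not inside any of the regions above, so it lies outside the cross-section (2.20 mm from the nearest boundary).

outside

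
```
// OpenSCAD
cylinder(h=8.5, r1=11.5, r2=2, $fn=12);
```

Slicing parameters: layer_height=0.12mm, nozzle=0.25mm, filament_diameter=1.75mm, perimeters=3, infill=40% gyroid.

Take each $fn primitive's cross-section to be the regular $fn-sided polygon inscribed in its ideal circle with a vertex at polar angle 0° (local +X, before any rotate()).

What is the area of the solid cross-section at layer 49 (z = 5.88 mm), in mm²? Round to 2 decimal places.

72.86 mm²

At z = 5.88 mm: the cone: at t=0.692 of its height the radius interpolates to r₁+(r₂−r₁)t = 4.928, giving a regular 12-gon of that circumradius (area = (12/2)·4.928²·sin(360°/12) = 72.86 mm²). Overall, the cross-section is a single solid region. Net area = 72.86 mm².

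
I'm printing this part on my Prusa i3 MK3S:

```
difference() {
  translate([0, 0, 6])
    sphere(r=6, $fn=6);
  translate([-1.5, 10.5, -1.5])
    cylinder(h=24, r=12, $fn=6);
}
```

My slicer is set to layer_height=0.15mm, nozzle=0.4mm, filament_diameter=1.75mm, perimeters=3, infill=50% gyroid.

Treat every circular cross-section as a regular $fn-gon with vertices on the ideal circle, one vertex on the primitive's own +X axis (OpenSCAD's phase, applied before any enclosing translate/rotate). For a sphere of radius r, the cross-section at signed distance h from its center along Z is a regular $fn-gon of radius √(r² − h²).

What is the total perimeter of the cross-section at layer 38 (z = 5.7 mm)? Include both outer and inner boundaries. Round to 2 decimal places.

31.52 mm

At z = 5.7 mm: the r=6 sphere slices to a regular 6-gon of circumradius 5.992 (√(r²−h²) with h=0.3 from center) (perimeter = 2·6·5.992·sin(180°/6) = 35.95 mm); the r=12 cylinder at (-1.5, 10.5) gives a regular 6-gon of circumradius 12 (constant along its height) (perimeter = 2·6·12.000·sin(180°/6) = 72.00 mm); Taking the first minus the rest: starting from the r=6 sphere, the r=12 cylinder at (-1.5, 10.5) partially overlaps it — only the 44.48 mm² overlap (of its 374.12 mm²) is removed, clipping the outline — boundary = 31.52 mm. Overall, the cross-section is a single solid region. Total boundary length (outer) = 31.52 mm.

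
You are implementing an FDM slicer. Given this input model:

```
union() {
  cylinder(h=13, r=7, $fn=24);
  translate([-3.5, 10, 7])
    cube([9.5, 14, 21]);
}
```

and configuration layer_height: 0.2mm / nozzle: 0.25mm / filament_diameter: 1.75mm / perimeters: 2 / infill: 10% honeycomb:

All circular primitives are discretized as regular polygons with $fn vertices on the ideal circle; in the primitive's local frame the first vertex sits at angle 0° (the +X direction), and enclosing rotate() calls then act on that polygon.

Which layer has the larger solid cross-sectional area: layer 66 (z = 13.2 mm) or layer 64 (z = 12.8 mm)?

Layer 66 (z = 13.2): the cylinder is absent (z outside [0, 13]); the cube at (-3.5, 10) (footprint 9.5×14) is included at this height (area 133.00 mm²); Taking the union: only the 9.5×14 cube at (-3.5, 10) is present, so the union is just that shape — area = 133.00 mm². So its area = 133.00 mm². Layer 64 (z = 12.8): the r=7 cylinder contributes a regular 24-gon of circumradius 7 (area = (24/2)·7.000²·sin(360°/24) = 152.19 mm²); the cube at (-3.5, 10) is present — its section is the full 9.5×14 rectangle (area 133.00 mm²); Merging all regions: the 2 present regions are separate (no shared area or edge), so areas and boundary lengths simply add and each stays a separate island — area = 285.19 mm². So its area = 285.19 mm². Layer 64 is larger (285.19 vs 133.00 mm²).

layer 64 (z = 12.8 mm)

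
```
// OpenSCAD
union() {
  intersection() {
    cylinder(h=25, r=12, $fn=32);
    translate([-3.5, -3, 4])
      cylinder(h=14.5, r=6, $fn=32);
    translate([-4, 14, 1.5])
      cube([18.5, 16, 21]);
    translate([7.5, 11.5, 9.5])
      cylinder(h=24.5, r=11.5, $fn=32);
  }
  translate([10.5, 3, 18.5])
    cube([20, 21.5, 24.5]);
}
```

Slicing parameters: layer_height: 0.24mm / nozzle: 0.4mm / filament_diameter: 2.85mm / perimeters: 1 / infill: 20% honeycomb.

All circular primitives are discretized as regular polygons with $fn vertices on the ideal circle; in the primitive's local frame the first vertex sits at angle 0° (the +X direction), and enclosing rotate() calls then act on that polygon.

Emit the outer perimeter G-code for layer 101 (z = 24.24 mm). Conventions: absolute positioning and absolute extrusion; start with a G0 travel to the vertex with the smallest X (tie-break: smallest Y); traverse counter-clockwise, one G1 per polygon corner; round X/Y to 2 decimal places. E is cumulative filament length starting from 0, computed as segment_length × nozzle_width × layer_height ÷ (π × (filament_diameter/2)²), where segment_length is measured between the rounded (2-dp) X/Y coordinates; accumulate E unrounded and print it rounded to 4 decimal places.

G0 X10.50 Y3.00 Z24.24
G1 X30.50 Y3.00 E0.3010
G1 X30.50 Y24.50 E0.6245
G1 X10.50 Y24.50 E0.9255
G1 X10.50 Y3.00 E1.2490

At z = 24.24 mm: the cylinder: section is a regular 32-gon, circumradius r=12; the cylinder at (-3.5, -3) is not intersected at this z (z outside [4, 18.5]); the cube at (-4, 14) is absent (z outside [1.5, 22.5]); the cylinder at (7.5, 11.5): section is a regular 32-gon, circumradius r=11.5; Keeping only the common overlap: at least one operand is absent at this height, so nothing remains; the cube at (10.5, 3) is present — its section is the full 20×21.5 rectangle; Merging all regions: only the 20×21.5 cube at (10.5, 3) is present, so the union is just that shape — 1 connected region. The outline is a single polygon with 4 vertices. Extrusion per mm of travel: 0.4 × 0.24 / (π × 1.425²) = 0.015048. Accumulating E over each segment gives final E = 1.2490.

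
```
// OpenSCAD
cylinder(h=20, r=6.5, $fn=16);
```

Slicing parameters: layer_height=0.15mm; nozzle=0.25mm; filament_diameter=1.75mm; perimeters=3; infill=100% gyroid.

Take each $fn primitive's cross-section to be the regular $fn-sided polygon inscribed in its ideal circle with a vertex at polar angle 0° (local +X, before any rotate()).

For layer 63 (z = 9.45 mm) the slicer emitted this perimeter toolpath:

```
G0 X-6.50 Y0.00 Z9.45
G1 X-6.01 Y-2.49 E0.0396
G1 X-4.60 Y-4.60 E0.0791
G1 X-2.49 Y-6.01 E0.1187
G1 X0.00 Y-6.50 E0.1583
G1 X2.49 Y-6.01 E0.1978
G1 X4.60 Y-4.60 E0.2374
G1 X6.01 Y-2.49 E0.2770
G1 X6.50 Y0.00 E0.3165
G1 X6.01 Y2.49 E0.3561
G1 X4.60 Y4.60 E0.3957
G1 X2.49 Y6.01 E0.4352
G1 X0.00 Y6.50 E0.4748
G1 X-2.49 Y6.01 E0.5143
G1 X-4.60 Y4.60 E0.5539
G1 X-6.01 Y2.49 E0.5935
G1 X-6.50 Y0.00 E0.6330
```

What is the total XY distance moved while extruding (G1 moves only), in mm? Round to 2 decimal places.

Sum the Euclidean lengths of each G1 segment: total = 40.60 mm.

40.60 mm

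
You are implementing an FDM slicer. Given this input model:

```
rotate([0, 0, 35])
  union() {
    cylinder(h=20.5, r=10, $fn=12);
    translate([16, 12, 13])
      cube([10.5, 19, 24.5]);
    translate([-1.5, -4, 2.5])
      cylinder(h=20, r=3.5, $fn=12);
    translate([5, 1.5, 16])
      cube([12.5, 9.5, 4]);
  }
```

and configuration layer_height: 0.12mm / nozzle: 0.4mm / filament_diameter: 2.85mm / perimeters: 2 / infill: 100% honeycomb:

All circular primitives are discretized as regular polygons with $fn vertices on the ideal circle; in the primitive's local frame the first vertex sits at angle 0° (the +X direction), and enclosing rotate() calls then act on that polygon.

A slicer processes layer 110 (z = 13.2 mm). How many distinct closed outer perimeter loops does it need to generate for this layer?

At z = 13.2 mm: the cylinder: section is a regular 12-gon, circumradius r=10; the cube at (16, 12) is present — its section is the full 10.5×19 rectangle; the r=3.5 cylinder at (-1.5, -4) gives a regular 12-gon of circumradius 3.5 (constant along its height); the cube at (5, 1.5) does not reach this height (z outside [16, 20]); Merging all regions: the regions partially overlap (shared area 36.75 mm²), so overlapping operands fuse into one piece — 2 connected regions; (rotated 35° about Z; rotation is an isometry so areas/perimeters/island counts are preserved). The result has 2 disconnected regions.

2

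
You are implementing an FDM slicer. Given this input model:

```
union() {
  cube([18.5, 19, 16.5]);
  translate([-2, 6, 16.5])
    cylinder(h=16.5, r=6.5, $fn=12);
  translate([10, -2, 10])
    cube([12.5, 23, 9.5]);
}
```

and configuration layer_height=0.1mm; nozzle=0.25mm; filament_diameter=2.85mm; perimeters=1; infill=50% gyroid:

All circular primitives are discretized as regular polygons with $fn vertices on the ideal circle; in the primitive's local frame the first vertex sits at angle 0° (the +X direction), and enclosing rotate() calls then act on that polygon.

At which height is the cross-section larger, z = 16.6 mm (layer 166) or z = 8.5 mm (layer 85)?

layer 166 (z = 16.6 mm)

Layer 166 (z = 16.6): the cube is not intersected at this z (z outside [0, 16.5]); the cylinder at (-2, 6): section is a regular 12-gon, circumradius r=6.5 (area = (12/2)·6.500²·sin(360°/12) = 126.75 mm²); the 12.5×23 cube at (10, -2) contributes its full rectangle (area 287.50 mm²); Combining (union): the 2 present regions are separate (no shared area or edge), so areas and boundary lengths simply add and each stays a separate island — area = 414.25 mm². So its area = 414.25 mm². Layer 85 (z = 8.5): the cube (footprint 18.5×19) is included at this height (area 351.50 mm²); the cylinder at (-2, 6) is not intersected at this z (z outside [16.5, 33]); the cube at (10, -2) is not intersected at this z (z outside [10, 19.5]); Taking the union: only the 18.5×19 cube is present, so the union is just that shape — area = 351.50 mm². So its area = 351.50 mm². Layer 166 is larger (414.25 vs 351.50 mm²).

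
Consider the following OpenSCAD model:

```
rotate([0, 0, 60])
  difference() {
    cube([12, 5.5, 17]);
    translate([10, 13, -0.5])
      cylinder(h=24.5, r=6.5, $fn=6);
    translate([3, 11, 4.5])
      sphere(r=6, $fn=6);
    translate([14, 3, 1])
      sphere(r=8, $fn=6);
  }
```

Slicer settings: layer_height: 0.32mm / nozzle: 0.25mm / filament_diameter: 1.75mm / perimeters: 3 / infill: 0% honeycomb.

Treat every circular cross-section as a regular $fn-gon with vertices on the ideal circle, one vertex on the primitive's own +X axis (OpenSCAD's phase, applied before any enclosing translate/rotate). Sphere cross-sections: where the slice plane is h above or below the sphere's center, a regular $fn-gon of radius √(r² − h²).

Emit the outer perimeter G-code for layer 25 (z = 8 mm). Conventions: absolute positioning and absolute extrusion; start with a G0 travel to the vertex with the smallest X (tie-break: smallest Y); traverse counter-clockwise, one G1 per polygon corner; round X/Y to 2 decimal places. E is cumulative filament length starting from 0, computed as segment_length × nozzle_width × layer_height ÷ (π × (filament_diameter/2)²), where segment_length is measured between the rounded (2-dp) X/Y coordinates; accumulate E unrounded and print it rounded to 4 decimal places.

At z = 8 mm: the cube is present — its section is the full 12×5.5 rectangle; the r=6.5 cylinder at (10, 13) contributes a regular 6-gon of circumradius 6.5; the r=6 sphere at (3, 11) slices to a regular 6-gon of circumradius 4.873 (√(r²−h²) with h=3.5 from center); the r=8 sphere at (14, 3) contributes a regular 6-gon of circumradius √(8²−7²) = 3.873; Subtracting the remaining from the first: starting from the 12×5.5 cube, the r=6.5 cylinder at (10, 13) misses the remaining region (no effect); the r=6 sphere at (3, 11) misses the remaining region (no effect); the r=8 sphere at (14, 3) partially overlaps it — only the 5.90 mm² overlap (of its 38.97 mm²) is removed, clipping the outline — 1 connected region; (whole slice rotated 60° about Z — lengths, areas and connectivity unchanged). The outline is a single polygon with 5 vertices. Extrusion per mm of travel: 0.25 × 0.32 / (π × 0.875²) = 0.033260. Accumulating E over each segment gives final E = 1.1732.

G0 X-4.76 Y2.75 Z8.00
G1 X0.00 Y0.00 E0.1828
G1 X5.93 Y10.27 E0.5773
G1 X2.47 Y10.27 E0.6924
G1 X1.02 Y12.77 E0.7885
G1 X-4.76 Y2.75 E1.1732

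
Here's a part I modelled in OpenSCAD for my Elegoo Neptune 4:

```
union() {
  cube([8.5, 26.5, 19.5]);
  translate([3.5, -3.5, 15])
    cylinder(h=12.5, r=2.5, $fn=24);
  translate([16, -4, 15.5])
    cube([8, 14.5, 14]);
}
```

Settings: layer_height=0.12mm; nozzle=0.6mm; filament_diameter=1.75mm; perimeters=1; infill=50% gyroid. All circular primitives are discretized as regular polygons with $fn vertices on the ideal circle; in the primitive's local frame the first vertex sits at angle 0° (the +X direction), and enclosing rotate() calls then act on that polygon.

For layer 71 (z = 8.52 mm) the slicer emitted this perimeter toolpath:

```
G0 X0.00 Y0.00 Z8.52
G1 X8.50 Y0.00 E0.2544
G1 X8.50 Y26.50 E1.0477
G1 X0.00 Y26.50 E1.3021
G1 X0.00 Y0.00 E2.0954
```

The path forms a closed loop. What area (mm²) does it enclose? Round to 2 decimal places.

225.25 mm²

Apply the shoelace formula to the sequence of (X, Y) vertices; enclosed area = 225.25 mm².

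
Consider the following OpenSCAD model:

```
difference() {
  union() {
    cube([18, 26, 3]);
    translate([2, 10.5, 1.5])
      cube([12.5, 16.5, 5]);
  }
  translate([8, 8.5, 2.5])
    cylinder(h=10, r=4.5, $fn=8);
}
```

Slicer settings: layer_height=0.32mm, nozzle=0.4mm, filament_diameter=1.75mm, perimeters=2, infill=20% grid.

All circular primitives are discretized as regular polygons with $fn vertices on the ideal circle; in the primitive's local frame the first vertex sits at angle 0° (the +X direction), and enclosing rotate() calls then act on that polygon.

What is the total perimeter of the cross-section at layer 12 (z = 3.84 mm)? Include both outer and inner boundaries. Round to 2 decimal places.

60.10 mm

At z = 3.84 mm: the cube does not reach this height (z outside [0, 3]); the cube at (2, 10.5) (footprint 12.5×16.5) is included at this height (perimeter 58.00 mm); Taking the union: only the 12.5×16.5 cube at (2, 10.5) is present, so the union is just that shape — boundary = 58.00 mm; the r=4.5 cylinder at (8, 8.5) gives a regular 8-gon of circumradius 4.5 (constant along its height) (perimeter = 2·8·4.500·sin(180°/8) = 27.55 mm); Subtracting the remaining from the first: starting from the result so far, the r=4.5 cylinder at (8, 8.5) partially overlaps it — only the 12.29 mm² overlap (of its 57.28 mm²) is removed, clipping the outline — boundary = 60.10 mm. Overall, the cross-section is a single solid region. Total boundary length (outer) = 60.10 mm.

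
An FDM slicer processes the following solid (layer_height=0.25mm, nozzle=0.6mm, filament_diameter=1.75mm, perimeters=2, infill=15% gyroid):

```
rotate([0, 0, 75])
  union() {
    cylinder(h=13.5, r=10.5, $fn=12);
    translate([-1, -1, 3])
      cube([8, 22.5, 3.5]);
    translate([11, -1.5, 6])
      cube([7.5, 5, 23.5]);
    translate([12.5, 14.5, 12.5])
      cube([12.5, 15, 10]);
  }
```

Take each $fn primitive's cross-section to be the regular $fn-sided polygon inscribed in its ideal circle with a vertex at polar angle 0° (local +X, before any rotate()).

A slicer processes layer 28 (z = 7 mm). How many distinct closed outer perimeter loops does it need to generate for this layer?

2

At z = 7 mm: the r=10.5 cylinder gives a regular 12-gon of circumradius 10.5 (constant along its height); the cube at (-1, -1) is absent (z outside [3, 6.5]); the cube at (11, -1.5) is present — its section is the full 7.5×5 rectangle; the cube at (12.5, 14.5) is not intersected at this z (z outside [12.5, 22.5]); Combining (union): the 2 present regions are separate (no shared area or edge), so areas and boundary lengths simply add and each stays a separate island — 2 connected regions; (whole slice rotated 75° about Z — lengths, areas and connectivity unchanged). The result has 2 disconnected regions.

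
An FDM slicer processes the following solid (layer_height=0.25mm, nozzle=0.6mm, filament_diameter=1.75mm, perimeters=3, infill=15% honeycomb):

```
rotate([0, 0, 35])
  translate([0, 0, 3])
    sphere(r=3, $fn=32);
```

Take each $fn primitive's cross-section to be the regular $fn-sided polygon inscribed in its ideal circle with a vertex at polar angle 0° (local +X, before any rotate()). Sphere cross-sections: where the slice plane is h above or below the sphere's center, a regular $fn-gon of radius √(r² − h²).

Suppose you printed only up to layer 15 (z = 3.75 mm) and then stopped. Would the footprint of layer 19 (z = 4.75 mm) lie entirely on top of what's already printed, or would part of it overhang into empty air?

Compare the two slices. At z = 3.75: the sphere: section is a regular 32-gon, circumradius = √(r²−h²) = √(3²−0.75²) = 2.905 (area = (32/2)·2.905²·sin(360°/32) = 26.34 mm²); (whole slice rotated 35° about Z — lengths, areas and connectivity unchanged). At z = 4.75: the r=3 sphere contributes a regular 32-gon of circumradius √(3²−1.75²) = 2.437 (area = (32/2)·2.437²·sin(360°/32) = 18.53 mm²); (rotated 35° about Z; rotation is an isometry so areas/perimeters/island counts are preserved). Checking containment: the cross-section at z = 4.75 is a subset of the cross-section at z = 3.75.

entirely on top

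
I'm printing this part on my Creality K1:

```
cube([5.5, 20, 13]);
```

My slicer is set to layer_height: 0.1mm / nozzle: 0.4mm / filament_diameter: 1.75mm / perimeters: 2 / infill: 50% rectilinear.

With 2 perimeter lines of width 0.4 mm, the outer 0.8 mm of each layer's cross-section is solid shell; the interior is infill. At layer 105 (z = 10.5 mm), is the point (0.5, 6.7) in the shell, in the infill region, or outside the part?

shell

At z = 10.5 mm: the cube is present — its section is the full 5.5×20 rectangle. Overall, the cross-section is a single solid region. The nearest boundary edge runs (0.00, 20.00)→(0.00, 0.00); distance from the point to it = 0.50 mm. The point is inside the cross-section, 0.50 mm from the nearest boundary — within the 0.8 mm shell band (2 × 0.4).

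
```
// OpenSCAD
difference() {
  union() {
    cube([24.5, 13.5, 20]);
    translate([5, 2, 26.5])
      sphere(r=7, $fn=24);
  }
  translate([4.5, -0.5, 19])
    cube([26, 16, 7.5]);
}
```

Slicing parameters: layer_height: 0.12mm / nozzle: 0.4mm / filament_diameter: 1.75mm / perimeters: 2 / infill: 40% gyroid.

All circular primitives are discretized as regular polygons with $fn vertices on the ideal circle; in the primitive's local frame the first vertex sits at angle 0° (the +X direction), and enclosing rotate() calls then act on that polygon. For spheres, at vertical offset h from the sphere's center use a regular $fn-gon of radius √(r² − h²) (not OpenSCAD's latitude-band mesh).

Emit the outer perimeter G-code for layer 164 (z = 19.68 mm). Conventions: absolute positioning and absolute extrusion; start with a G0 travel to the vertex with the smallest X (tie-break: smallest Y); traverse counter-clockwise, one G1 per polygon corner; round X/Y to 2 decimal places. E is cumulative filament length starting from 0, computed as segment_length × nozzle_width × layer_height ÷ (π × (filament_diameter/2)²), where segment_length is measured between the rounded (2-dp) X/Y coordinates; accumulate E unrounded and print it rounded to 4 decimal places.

At z = 19.68 mm: the cube (footprint 24.5×13.5) is included at this height; the r=7 sphere at (5, 2) contributes a regular 24-gon of circumradius √(7²−6.82²) = 1.577; Taking the union: the r=7 sphere at (5, 2) lies entirely inside the 24.5×13.5 cube, so the union is just the 24.5×13.5 cube — 1 connected region; the 26×16 cube at (4.5, -0.5) contributes its full rectangle; After the difference (first − rest): starting from that combined region, the 26×16 cube at (4.5, -0.5) partially overlaps it — only the 270.00 mm² overlap (of its 416.00 mm²) is removed, clipping the outline — 1 connected region. The outline is a single polygon with 4 vertices. Extrusion per mm of travel: 0.4 × 0.12 / (π × 0.875²) = 0.019956. Accumulating E over each segment gives final E = 0.7184.

G0 X0.00 Y0.00 Z19.68
G1 X4.50 Y0.00 E0.0898
G1 X4.50 Y13.50 E0.3592
G1 X0.00 Y13.50 E0.4490
G1 X0.00 Y0.00 E0.7184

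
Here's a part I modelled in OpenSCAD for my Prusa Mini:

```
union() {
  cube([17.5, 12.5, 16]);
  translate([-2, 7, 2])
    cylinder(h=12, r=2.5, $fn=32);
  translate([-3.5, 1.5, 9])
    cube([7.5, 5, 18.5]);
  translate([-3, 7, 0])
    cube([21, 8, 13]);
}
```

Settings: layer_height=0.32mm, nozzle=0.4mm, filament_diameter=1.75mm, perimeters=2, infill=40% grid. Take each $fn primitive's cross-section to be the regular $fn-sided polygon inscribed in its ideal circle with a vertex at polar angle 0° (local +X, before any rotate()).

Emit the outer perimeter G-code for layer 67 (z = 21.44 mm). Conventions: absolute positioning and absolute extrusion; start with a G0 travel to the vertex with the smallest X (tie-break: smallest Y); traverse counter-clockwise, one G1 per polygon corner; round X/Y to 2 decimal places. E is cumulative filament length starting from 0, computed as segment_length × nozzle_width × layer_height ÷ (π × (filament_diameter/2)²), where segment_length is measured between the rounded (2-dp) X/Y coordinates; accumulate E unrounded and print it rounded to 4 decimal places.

G0 X-3.50 Y1.50 Z21.44
G1 X4.00 Y1.50 E0.3991
G1 X4.00 Y6.50 E0.6652
G1 X-3.50 Y6.50 E1.0643
G1 X-3.50 Y1.50 E1.3304

At z = 21.44 mm: the cube is not intersected at this z (z outside [0, 16]); the cylinder at (-2, 7) does not reach this height (z outside [2, 14]); the cube at (-3.5, 1.5) (footprint 7.5×5) is included at this height; the cube at (-3, 7) does not reach this height (z outside [0, 13]); Combining (union): only the 7.5×5 cube at (-3.5, 1.5) is present, so the union is just that shape — 1 connected region. The outline is a single polygon with 4 vertices. Extrusion per mm of travel: 0.4 × 0.32 / (π × 0.875²) = 0.053216. Accumulating E over each segment gives final E = 1.3304.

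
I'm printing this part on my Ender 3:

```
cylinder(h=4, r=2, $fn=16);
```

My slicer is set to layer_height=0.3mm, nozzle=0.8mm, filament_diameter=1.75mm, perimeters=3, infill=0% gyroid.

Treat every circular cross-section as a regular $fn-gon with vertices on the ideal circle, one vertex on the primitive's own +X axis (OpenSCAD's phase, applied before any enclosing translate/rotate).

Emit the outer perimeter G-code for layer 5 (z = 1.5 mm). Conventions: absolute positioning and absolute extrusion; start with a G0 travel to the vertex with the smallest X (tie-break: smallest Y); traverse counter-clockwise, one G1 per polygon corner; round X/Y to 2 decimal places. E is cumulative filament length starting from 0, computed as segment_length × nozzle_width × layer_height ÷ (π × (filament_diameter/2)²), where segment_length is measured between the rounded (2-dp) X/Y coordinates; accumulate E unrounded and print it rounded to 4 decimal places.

At z = 1.5 mm: the r=2 cylinder contributes a regular 16-gon of circumradius 2. The outline is a single polygon with 16 vertices. Extrusion per mm of travel: 0.8 × 0.3 / (π × 0.875²) = 0.099780. Accumulating E over each segment gives final E = 1.2462.

G0 X-2.00 Y0.00 Z1.50
G1 X-1.85 Y-0.77 E0.0783
G1 X-1.41 Y-1.41 E0.1558
G1 X-0.77 Y-1.85 E0.2333
G1 X0.00 Y-2.00 E0.3115
G1 X0.77 Y-1.85 E0.3898
G1 X1.41 Y-1.41 E0.4673
G1 X1.85 Y-0.77 E0.5448
G1 X2.00 Y0.00 E0.6231
G1 X1.85 Y0.77 E0.7014
G1 X1.41 Y1.41 E0.7789
G1 X0.77 Y1.85 E0.8563
G1 X0.00 Y2.00 E0.9346
G1 X-0.77 Y1.85 E1.0129
G1 X-1.41 Y1.41 E1.0904
G1 X-1.85 Y0.77 E1.1679
G1 X-2.00 Y0.00 E1.2462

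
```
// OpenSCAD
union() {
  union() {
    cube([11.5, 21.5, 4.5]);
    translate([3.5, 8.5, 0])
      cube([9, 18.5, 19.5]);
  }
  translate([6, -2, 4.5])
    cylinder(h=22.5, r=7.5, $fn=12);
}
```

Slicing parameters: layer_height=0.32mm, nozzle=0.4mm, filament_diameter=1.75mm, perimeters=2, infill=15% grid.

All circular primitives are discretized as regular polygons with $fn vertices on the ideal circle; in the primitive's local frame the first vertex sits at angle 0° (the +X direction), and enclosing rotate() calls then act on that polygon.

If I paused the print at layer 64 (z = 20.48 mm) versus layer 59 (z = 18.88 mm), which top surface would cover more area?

Layer 64 (z = 20.48): the cube is not intersected at this z (z outside [0, 4.5]); the cube at (3.5, 8.5) is not intersected at this z (z outside [0, 19.5]); Taking the union: nothing is present at this height; the r=7.5 cylinder at (6, -2) contributes a regular 12-gon of circumradius 7.5 (area = (12/2)·7.500²·sin(360°/12) = 168.75 mm²); Taking the union: only the r=7.5 cylinder at (6, -2) is present, so the union is just that shape — area = 168.75 mm². So its area = 168.75 mm². Layer 59 (z = 18.88): the cube is not intersected at this z (z outside [0, 4.5]); the 9×18.5 cube at (3.5, 8.5) contributes its full rectangle (area 166.50 mm²); Merging all regions: only the 9×18.5 cube at (3.5, 8.5) is present, so the union is just that shape — area = 166.50 mm²; the r=7.5 cylinder at (6, -2) gives a regular 12-gon of circumradius 7.5 (constant along its height) (area = (12/2)·7.500²·sin(360°/12) = 168.75 mm²); Merging all regions: the 2 present regions are separate (no shared area or edge), so areas and boundary lengths simply add and each stays a separate island — area = 335.25 mm². So its area = 335.25 mm². Layer 59 is larger (335.25 vs 168.75 mm²).

layer 59 (z = 18.88 mm)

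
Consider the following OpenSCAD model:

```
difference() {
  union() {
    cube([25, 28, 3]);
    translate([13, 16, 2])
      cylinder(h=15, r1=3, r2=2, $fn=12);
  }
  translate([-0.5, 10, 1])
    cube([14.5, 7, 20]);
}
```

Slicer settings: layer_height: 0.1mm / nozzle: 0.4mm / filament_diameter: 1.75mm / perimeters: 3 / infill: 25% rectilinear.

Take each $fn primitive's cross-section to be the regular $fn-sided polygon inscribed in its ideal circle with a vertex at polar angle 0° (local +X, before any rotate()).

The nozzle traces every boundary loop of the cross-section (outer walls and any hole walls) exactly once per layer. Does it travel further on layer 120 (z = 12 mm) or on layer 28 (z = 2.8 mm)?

Layer 120 (z = 12): the cube is not intersected at this z (z outside [0, 3]); the cone at (13, 16) (r1=3→r2=2) has section circumradius 2.333 here — a regular 12-gon (perimeter = 2·12·2.333·sin(180°/12) = 14.49 mm); Taking the union: only the cone at (13, 16) is present, so the union is just that shape — boundary = 14.49 mm; the cube at (-0.5, 10) (footprint 14.5×7) is included at this height (perimeter 43.00 mm); Subtracting the remaining from the first: starting from that combined region, the 14.5×7 cube at (-0.5, 10) partially overlaps it — only the 9.48 mm² overlap (of its 101.50 mm²) is removed, clipping the outline — boundary = 14.93 mm. So its perimeter = 14.93 mm. Layer 28 (z = 2.8): the cube is present — its section is the full 25×28 rectangle (perimeter 106.00 mm); the cone at (13, 16) (r1=3→r2=2) has section circumradius 2.947 here — a regular 12-gon (perimeter = 2·12·2.947·sin(180°/12) = 18.30 mm); Combining (union): the cone at (13, 16) lies entirely inside the 25×28 cube, so the union is just the 25×28 cube — boundary = 106.00 mm; the cube at (-0.5, 10) is present — its section is the full 14.5×7 rectangle (perimeter 43.00 mm); After the difference (first − rest): starting from the result so far, the 14.5×7 cube at (-0.5, 10) partially overlaps it — only the 98.00 mm² overlap (of its 101.50 mm²) is removed, clipping the outline — boundary = 134.00 mm. So its perimeter = 134.00 mm. Layer 28 is larger (134.00 vs 14.93 mm).

layer 28 (z = 2.8 mm)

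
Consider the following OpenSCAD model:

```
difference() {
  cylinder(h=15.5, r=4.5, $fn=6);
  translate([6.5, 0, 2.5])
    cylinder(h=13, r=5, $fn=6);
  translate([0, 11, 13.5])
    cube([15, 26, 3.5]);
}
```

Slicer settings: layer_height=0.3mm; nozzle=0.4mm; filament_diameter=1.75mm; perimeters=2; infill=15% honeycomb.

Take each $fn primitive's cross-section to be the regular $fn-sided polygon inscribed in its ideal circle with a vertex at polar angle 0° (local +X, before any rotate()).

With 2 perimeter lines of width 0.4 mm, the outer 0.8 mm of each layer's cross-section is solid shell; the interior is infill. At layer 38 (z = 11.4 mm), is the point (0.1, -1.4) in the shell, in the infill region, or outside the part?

infill

At z = 11.4 mm: the r=4.5 cylinder gives a regular 6-gon of circumradius 4.5 (constant along its height); the r=5 cylinder at (6.5, 0) contributes a regular 6-gon of circumradius 5; the cube at (0, 11) is absent (z outside [13.5, 17]); Taking the first minus the rest: starting from the r=4.5 cylinder, the r=5 cylinder at (6.5, 0) partially overlaps it — only the 7.79 mm² overlap (of its 64.95 mm²) is removed, clipping the outline — 1 connected region. Overall, the cross-section is a single solid region. The nearest boundary edge runs (1.50, 0.00)→(3.00, -2.60); distance from the point to it = 1.91 mm. The point is inside the cross-section and 1.91 mm from the nearest boundary — more than the 0.8 mm shell width (2 × 0.4), so it's in the infill interior.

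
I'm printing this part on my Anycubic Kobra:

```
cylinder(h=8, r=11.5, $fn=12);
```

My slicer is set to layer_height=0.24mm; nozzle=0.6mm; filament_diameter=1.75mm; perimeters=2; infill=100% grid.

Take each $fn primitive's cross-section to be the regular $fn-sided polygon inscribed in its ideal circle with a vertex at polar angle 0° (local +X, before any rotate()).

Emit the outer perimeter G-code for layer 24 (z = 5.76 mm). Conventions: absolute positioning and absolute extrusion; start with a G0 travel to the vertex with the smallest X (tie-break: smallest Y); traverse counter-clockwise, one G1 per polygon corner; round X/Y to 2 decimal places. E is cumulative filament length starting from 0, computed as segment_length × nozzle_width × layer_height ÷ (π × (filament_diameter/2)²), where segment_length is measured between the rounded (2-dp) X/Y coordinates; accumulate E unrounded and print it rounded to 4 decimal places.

G0 X-11.50 Y0.00 Z5.76
G1 X-9.96 Y-5.75 E0.3564
G1 X-5.75 Y-9.96 E0.7128
G1 X0.00 Y-11.50 E1.0692
G1 X5.75 Y-9.96 E1.4256
G1 X9.96 Y-5.75 E1.7820
G1 X11.50 Y0.00 E2.1384
G1 X9.96 Y5.75 E2.4948
G1 X5.75 Y9.96 E2.8512
G1 X0.00 Y11.50 E3.2076
G1 X-5.75 Y9.96 E3.5640
G1 X-9.96 Y5.75 E3.9204
G1 X-11.50 Y0.00 E4.2768

At z = 5.76 mm: the cylinder: section is a regular 12-gon, circumradius r=11.5. The outline is a single polygon with 12 vertices. Extrusion per mm of travel: 0.6 × 0.24 / (π × 0.875²) = 0.059868. Accumulating E over each segment gives final E = 4.2768.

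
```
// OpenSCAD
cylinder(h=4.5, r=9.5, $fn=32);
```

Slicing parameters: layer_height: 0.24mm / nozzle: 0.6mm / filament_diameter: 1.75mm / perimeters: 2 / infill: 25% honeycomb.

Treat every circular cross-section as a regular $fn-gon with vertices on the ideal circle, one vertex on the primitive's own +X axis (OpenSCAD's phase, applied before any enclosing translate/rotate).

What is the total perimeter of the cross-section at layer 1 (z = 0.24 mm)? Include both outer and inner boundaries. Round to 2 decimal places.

59.59 mm

At z = 0.24 mm: the r=9.5 cylinder gives a regular 32-gon of circumradius 9.5 (constant along its height) (perimeter = 2·32·9.500·sin(180°/32) = 59.59 mm). Overall, the cross-section is a single solid region. Total boundary length (outer) = 59.59 mm.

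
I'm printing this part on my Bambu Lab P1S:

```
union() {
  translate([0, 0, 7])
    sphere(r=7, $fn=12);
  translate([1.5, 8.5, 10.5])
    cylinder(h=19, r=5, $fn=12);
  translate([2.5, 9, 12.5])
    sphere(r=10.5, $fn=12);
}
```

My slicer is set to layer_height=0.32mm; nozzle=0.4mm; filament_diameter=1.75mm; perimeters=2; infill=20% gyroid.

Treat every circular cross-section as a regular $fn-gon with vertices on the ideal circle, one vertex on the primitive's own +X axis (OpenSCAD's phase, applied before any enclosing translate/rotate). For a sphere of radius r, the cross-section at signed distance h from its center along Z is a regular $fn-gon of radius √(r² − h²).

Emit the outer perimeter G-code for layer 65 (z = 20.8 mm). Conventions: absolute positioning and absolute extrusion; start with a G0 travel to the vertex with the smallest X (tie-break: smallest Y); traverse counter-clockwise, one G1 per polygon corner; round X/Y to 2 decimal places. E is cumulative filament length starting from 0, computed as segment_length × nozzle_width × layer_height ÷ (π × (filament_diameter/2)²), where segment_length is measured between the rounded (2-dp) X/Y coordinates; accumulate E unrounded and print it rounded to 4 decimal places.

At z = 20.8 mm: the sphere does not reach this height (|z−center|=13.800 > r=7); the r=5 cylinder at (1.5, 8.5) contributes a regular 12-gon of circumradius 5; the sphere at (2.5, 9): section is a regular 12-gon, circumradius = √(r²−h²) = √(10.5²−8.3²) = 6.431; Merging all regions: the r=5 cylinder at (1.5, 8.5) lies entirely inside the r=10.5 sphere at (2.5, 9), so the union is just the r=10.5 sphere at (2.5, 9) — 1 connected region. The outline is a single polygon with 12 vertices. Extrusion per mm of travel: 0.4 × 0.32 / (π × 0.875²) = 0.053216. Accumulating E over each segment gives final E = 2.1263.

G0 X-3.93 Y9.00 Z20.80
G1 X-3.07 Y5.78 E0.1774
G1 X-0.72 Y3.43 E0.3542
G1 X2.50 Y2.57 E0.5316
G1 X5.72 Y3.43 E0.7089
G1 X8.07 Y5.78 E0.8858
G1 X8.93 Y9.00 E1.0632
G1 X8.07 Y12.22 E1.2405
G1 X5.72 Y14.57 E1.4174
G1 X2.50 Y15.43 E1.5948
G1 X-0.72 Y14.57 E1.7721
G1 X-3.07 Y12.22 E1.9490
G1 X-3.93 Y9.00 E2.1263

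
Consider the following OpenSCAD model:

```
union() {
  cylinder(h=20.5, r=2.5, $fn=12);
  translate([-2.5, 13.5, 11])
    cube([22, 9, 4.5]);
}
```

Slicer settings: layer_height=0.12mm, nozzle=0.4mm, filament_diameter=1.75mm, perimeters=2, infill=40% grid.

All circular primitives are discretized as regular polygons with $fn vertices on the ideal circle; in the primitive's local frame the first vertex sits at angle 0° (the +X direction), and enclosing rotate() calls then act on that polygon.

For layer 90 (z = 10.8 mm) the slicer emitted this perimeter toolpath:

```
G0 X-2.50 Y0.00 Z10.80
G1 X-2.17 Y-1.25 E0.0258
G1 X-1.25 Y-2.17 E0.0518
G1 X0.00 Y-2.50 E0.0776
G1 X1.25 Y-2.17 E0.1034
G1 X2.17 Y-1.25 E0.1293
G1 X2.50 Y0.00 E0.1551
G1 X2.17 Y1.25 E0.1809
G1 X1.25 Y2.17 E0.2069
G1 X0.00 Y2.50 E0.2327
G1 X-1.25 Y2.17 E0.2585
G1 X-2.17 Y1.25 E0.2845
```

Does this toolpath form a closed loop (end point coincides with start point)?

no

Start point (G0): (-2.50, 0.00). End point (last G1): the path does not return to the start — open.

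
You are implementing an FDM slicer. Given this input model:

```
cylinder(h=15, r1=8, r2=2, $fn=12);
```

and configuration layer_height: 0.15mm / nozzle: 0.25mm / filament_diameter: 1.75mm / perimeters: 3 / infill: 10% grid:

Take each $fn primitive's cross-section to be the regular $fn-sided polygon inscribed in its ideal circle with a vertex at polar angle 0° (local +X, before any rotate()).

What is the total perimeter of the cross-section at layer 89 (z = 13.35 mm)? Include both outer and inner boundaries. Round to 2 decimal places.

At z = 13.35 mm: the cone contributes a regular 12-gon of circumradius 2.660 (interpolated between r1=8 and r2=2 at t=0.890) (perimeter = 2·12·2.660·sin(180°/12) = 16.52 mm). Overall, the cross-section is a single solid region. Total boundary length (outer) = 16.52 mm.

16.52 mm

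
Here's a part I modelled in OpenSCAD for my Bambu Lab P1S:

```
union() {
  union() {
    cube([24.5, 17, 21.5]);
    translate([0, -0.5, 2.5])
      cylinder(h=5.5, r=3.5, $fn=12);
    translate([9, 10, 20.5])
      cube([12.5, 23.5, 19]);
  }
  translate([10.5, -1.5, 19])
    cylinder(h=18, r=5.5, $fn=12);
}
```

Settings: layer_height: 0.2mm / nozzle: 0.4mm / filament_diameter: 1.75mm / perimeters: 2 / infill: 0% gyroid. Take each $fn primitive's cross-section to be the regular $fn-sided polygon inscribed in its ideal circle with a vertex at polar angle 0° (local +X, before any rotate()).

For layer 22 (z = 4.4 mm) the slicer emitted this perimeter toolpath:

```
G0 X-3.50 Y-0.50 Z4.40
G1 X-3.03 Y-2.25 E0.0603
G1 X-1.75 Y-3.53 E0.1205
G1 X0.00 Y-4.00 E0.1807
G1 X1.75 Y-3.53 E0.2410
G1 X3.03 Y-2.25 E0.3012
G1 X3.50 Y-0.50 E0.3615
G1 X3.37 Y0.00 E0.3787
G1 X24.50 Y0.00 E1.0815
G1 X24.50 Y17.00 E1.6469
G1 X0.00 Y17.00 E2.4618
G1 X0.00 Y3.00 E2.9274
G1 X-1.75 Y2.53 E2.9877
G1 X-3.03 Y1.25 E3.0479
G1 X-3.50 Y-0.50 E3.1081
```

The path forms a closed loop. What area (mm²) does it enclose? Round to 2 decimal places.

Apply the shoelace formula to the sequence of (X, Y) vertices; enclosed area = 445.77 mm².

445.77 mm²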